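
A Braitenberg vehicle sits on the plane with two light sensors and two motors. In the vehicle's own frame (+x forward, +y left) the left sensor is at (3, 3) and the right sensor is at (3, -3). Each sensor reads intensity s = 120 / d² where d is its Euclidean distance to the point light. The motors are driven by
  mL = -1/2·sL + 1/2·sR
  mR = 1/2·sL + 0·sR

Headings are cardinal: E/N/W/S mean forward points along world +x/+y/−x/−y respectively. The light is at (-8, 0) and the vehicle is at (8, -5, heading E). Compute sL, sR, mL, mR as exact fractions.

24/73 24/85 -144/6205 12/73

left sensor world pos  = (11, -2); dL² = 365
right sensor world pos = (11, -8); dR² = 425
sL = 120/365 = 24/73
sR = 120/425 = 24/85
mL = -1/2·sL + 1/2·sR = -144/6205
mR = 1/2·sL + 0·sR = 12/73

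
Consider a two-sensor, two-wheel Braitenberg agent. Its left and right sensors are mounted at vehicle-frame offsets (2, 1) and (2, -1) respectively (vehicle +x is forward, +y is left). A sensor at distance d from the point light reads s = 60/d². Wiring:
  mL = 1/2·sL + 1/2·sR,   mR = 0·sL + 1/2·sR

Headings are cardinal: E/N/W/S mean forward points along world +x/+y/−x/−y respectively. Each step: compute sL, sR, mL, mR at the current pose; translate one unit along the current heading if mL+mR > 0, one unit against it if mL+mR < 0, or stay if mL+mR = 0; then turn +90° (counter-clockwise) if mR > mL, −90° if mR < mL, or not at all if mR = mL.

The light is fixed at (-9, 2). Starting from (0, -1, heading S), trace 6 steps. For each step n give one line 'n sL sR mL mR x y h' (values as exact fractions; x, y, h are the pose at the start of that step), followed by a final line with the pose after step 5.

n=0: pose=(0,-1,S); sL=12/25, sR=60/89; mL=1284/2225, mR=30/89; mL+mR=2034/2225 → advance +1; mR−mL=-6/25 → turn -1·90°
n=1: pose=(0,-2,W); sL=30/37, sR=30/29; mL=990/1073, mR=15/29; mL+mR=1545/1073 → advance +1; mR−mL=-15/37 → turn -1·90°
n=2: pose=(-1,-2,N); sL=60/53, sR=12/17; mL=828/901, mR=6/17; mL+mR=1146/901 → advance +1; mR−mL=-30/53 → turn -1·90°
n=3: pose=(-1,-1,E); sL=15/26, sR=15/29; mL=825/1508, mR=15/58; mL+mR=1215/1508 → advance +1; mR−mL=-15/52 → turn -1·90°
n=4: pose=(0,-1,S); sL=12/25, sR=60/89; mL=1284/2225, mR=30/89; mL+mR=2034/2225 → advance +1; mR−mL=-6/25 → turn -1·90°
n=5: pose=(0,-2,W); sL=30/37, sR=30/29; mL=990/1073, mR=15/29; mL+mR=1545/1073 → advance +1; mR−mL=-15/37 → turn -1·90°

0 12/25 60/89 1284/2225 30/89 0 -1 S
1 30/37 30/29 990/1073 15/29 0 -2 W
2 60/53 12/17 828/901 6/17 -1 -2 N
3 15/26 15/29 825/1508 15/58 -1 -1 E
4 12/25 60/89 1284/2225 30/89 0 -1 S
5 30/37 30/29 990/1073 15/29 0 -2 W
final -1 -2 N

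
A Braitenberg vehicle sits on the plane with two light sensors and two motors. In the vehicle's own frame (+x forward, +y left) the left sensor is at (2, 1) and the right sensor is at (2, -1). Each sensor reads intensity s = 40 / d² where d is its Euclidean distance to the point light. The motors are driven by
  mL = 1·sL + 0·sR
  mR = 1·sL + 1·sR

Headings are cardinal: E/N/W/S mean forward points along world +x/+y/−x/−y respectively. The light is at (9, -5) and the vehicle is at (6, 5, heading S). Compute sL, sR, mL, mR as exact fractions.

left sensor world pos  = (7, 3); dL² = 68
right sensor world pos = (5, 3); dR² = 80
sL = 40/68 = 10/17
sR = 40/80 = 1/2
mL = 1·sL + 0·sR = 10/17
mR = 1·sL + 1·sR = 37/34

10/17 1/2 10/17 37/34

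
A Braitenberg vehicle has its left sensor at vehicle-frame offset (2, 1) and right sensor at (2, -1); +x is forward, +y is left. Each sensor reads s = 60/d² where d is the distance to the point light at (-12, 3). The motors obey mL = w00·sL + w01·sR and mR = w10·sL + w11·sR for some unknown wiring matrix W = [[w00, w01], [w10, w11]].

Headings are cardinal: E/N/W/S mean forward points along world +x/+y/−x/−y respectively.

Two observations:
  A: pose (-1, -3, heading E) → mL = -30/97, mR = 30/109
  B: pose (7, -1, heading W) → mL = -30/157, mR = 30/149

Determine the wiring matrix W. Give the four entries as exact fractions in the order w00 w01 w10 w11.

obs A: pose=(-1,-3,E) → sL=30/97, sR=30/109, mL=-30/97, mR=30/109
obs B: pose=(7,-1,W) → sL=30/157, sR=30/149, mL=-30/157, mR=30/149
sensor matrix S = [[30/97, 30/109], [30/157, 30/149]]; det S = 2394000/247334189
solve [mL_A; mL_B] = S·[w00; w01] and [mR_A; mR_B] = S·[w10; w11]:
  w00 = -1, w01 = 0, w10 = 0, w11 = 1

-1 0 0 1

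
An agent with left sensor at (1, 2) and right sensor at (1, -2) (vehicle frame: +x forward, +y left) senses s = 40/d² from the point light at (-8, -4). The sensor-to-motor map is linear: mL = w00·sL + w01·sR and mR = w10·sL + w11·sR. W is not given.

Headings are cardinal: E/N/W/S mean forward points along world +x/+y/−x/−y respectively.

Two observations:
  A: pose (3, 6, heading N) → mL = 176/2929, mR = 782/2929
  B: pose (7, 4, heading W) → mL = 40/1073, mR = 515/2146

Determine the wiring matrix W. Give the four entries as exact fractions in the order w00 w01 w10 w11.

obs A: pose=(3,6,N) → sL=20/101, sR=4/29, mL=176/2929, mR=782/2929
obs B: pose=(7,4,W) → sL=5/29, sR=5/37, mL=40/1073, mR=515/2146
sensor matrix S = [[20/101, 4/29], [5/29, 5/37]]; det S = 9360/3142817
solve [mL_A; mL_B] = S·[w00; w01] and [mR_A; mR_B] = S·[w10; w11]:
  w00 = 1, w01 = -1, w10 = 1, w11 = 1/2

1 -1 1 1/2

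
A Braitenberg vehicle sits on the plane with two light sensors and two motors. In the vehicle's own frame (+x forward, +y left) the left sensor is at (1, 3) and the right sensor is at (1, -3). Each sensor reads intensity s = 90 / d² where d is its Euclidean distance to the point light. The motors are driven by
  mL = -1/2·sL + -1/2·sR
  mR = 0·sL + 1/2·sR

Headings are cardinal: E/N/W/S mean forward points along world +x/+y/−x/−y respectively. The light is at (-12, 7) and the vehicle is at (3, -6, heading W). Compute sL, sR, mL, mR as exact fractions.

45/226 45/148 -8415/33448 45/296

left sensor world pos  = (2, -9); dL² = 452
right sensor world pos = (2, -3); dR² = 296
sL = 90/452 = 45/226
sR = 90/296 = 45/148
mL = -1/2·sL + -1/2·sR = -8415/33448
mR = 0·sL + 1/2·sR = 45/296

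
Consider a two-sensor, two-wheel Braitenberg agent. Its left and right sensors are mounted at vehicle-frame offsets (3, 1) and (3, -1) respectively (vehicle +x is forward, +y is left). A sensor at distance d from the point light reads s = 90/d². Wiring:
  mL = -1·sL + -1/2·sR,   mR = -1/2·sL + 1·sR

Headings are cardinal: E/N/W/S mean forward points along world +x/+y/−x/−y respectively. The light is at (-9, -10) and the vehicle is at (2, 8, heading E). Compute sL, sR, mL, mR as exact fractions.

90/557 18/97 -13743/54029 5661/54029

left sensor world pos  = (5, 9); dL² = 557
right sensor world pos = (5, 7); dR² = 485
sL = 90/557 = 90/557
sR = 90/485 = 18/97
mL = -1·sL + -1/2·sR = -13743/54029
mR = -1/2·sL + 1·sR = 5661/54029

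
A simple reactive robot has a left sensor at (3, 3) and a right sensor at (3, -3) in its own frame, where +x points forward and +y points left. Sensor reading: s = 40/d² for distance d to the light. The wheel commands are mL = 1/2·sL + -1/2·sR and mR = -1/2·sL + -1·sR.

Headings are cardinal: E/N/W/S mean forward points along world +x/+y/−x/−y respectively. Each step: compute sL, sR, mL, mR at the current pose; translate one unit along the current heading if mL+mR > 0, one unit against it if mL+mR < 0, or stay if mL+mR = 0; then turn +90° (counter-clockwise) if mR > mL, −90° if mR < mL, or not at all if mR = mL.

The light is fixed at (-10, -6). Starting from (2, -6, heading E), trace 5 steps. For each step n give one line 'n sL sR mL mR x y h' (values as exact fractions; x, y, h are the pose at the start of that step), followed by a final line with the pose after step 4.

0 20/117 20/117 0 -10/39 2 -6 E
1 8/41 40/73 -528/2993 -1932/2993 1 -6 S
2 10/17 1/2 3/68 -27/34 1 -5 W
3 40/97 40/241 2880/23377 -8700/23377 2 -5 N
4 20/117 20/117 0 -10/39 2 -6 E
final 1 -6 S

n=0: pose=(2,-6,E); sL=20/117, sR=20/117; mL=0, mR=-10/39; mL+mR=-10/39 → advance -1; mR−mL=-10/39 → turn -1·90°
n=1: pose=(1,-6,S); sL=8/41, sR=40/73; mL=-528/2993, mR=-1932/2993; mL+mR=-60/73 → advance -1; mR−mL=-1404/2993 → turn -1·90°
n=2: pose=(1,-5,W); sL=10/17, sR=1/2; mL=3/68, mR=-27/34; mL+mR=-3/4 → advance -1; mR−mL=-57/68 → turn -1·90°
n=3: pose=(2,-5,N); sL=40/97, sR=40/241; mL=2880/23377, mR=-8700/23377; mL+mR=-60/241 → advance -1; mR−mL=-11580/23377 → turn -1·90°
n=4: pose=(2,-6,E); sL=20/117, sR=20/117; mL=0, mR=-10/39; mL+mR=-10/39 → advance -1; mR−mL=-10/39 → turn -1·90°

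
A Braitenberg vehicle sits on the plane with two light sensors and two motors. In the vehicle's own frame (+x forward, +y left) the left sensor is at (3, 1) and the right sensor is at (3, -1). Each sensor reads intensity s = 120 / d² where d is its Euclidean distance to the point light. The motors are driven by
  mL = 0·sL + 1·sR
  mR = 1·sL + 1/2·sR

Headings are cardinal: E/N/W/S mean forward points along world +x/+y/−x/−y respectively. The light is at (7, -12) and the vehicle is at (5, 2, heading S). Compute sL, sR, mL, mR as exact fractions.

60/61 12/13 12/13 1146/793

left sensor world pos  = (6, -1); dL² = 122
right sensor world pos = (4, -1); dR² = 130
sL = 120/122 = 60/61
sR = 120/130 = 12/13
mL = 0·sL + 1·sR = 12/13
mR = 1·sL + 1/2·sR = 1146/793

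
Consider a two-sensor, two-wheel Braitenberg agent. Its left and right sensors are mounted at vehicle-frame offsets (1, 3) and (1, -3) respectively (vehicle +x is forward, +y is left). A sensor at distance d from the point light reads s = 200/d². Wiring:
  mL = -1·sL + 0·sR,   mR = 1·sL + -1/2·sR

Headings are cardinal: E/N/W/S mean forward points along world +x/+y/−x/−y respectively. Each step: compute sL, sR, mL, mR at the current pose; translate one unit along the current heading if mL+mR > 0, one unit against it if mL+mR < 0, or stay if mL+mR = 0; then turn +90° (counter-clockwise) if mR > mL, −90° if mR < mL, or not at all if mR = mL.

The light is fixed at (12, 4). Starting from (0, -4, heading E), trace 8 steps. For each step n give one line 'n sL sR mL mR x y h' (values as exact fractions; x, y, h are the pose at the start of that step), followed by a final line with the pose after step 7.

0 100/73 100/121 -100/73 8450/8833 0 -4 E
1 40/61 200/149 -40/61 -140/9089 -1 -4 N
2 10/17 25/29 -10/17 155/986 -1 -5 W
3 200/181 8/13 -200/181 1876/2353 0 -5 S
4 100/73 100/121 -100/73 8450/8833 0 -4 E
5 40/61 200/149 -40/61 -140/9089 -1 -4 N
6 10/17 25/29 -10/17 155/986 -1 -5 W
7 200/181 8/13 -200/181 1876/2353 0 -5 S
final 0 -4 E

n=0: pose=(0,-4,E); sL=100/73, sR=100/121; mL=-100/73, mR=8450/8833; mL+mR=-50/121 → advance -1; mR−mL=20550/8833 → turn +1·90°
n=1: pose=(-1,-4,N); sL=40/61, sR=200/149; mL=-40/61, mR=-140/9089; mL+mR=-100/149 → advance -1; mR−mL=5820/9089 → turn +1·90°
n=2: pose=(-1,-5,W); sL=10/17, sR=25/29; mL=-10/17, mR=155/986; mL+mR=-25/58 → advance -1; mR−mL=735/986 → turn +1·90°
n=3: pose=(0,-5,S); sL=200/181, sR=8/13; mL=-200/181, mR=1876/2353; mL+mR=-4/13 → advance -1; mR−mL=4476/2353 → turn +1·90°
n=4: pose=(0,-4,E); sL=100/73, sR=100/121; mL=-100/73, mR=8450/8833; mL+mR=-50/121 → advance -1; mR−mL=20550/8833 → turn +1·90°
n=5: pose=(-1,-4,N); sL=40/61, sR=200/149; mL=-40/61, mR=-140/9089; mL+mR=-100/149 → advance -1; mR−mL=5820/9089 → turn +1·90°
n=6: pose=(-1,-5,W); sL=10/17, sR=25/29; mL=-10/17, mR=155/986; mL+mR=-25/58 → advance -1; mR−mL=735/986 → turn +1·90°
n=7: pose=(0,-5,S); sL=200/181, sR=8/13; mL=-200/181, mR=1876/2353; mL+mR=-4/13 → advance -1; mR−mL=4476/2353 → turn +1·90°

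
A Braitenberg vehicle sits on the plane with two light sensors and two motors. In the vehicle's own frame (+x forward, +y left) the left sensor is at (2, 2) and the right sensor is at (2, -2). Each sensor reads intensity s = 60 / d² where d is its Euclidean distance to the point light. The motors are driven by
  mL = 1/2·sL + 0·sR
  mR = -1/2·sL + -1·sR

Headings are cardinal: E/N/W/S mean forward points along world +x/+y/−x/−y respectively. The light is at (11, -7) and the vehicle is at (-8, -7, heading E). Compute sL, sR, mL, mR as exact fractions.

left sensor world pos  = (-6, -5); dL² = 293
right sensor world pos = (-6, -9); dR² = 293
sL = 60/293 = 60/293
sR = 60/293 = 60/293
mL = 1/2·sL + 0·sR = 30/293
mR = -1/2·sL + -1·sR = -90/293

60/293 60/293 30/293 -90/293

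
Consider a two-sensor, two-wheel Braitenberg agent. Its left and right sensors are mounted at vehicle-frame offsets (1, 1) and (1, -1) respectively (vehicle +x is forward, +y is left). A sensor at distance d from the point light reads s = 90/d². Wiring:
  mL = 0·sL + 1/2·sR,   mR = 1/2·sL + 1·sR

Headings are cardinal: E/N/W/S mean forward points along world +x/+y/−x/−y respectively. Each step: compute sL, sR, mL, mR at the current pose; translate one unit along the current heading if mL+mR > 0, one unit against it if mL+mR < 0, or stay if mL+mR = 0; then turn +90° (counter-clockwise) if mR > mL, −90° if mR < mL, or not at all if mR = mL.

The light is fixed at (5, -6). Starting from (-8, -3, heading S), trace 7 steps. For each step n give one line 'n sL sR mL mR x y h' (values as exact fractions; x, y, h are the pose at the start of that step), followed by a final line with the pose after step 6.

n=0: pose=(-8,-3,S); sL=45/74, sR=9/20; mL=9/40, mR=279/370; mL+mR=1449/1480 → advance +1; mR−mL=783/1480 → turn +1·90°
n=1: pose=(-8,-4,E); sL=10/17, sR=18/29; mL=9/29, mR=451/493; mL+mR=604/493 → advance +1; mR−mL=298/493 → turn +1·90°
n=2: pose=(-7,-4,N); sL=45/89, sR=9/13; mL=9/26, mR=2187/2314; mL+mR=1494/1157 → advance +1; mR−mL=693/1157 → turn +1·90°
n=3: pose=(-7,-3,W); sL=90/173, sR=18/37; mL=9/37, mR=4779/6401; mL+mR=6336/6401 → advance +1; mR−mL=3222/6401 → turn +1·90°
n=4: pose=(-8,-3,S); sL=45/74, sR=9/20; mL=9/40, mR=279/370; mL+mR=1449/1480 → advance +1; mR−mL=783/1480 → turn +1·90°
n=5: pose=(-8,-4,E); sL=10/17, sR=18/29; mL=9/29, mR=451/493; mL+mR=604/493 → advance +1; mR−mL=298/493 → turn +1·90°
n=6: pose=(-7,-4,N); sL=45/89, sR=9/13; mL=9/26, mR=2187/2314; mL+mR=1494/1157 → advance +1; mR−mL=693/1157 → turn +1·90°

0 45/74 9/20 9/40 279/370 -8 -3 S
1 10/17 18/29 9/29 451/493 -8 -4 E
2 45/89 9/13 9/26 2187/2314 -7 -4 N
3 90/173 18/37 9/37 4779/6401 -7 -3 W
4 45/74 9/20 9/40 279/370 -8 -3 S
5 10/17 18/29 9/29 451/493 -8 -4 E
6 45/89 9/13 9/26 2187/2314 -7 -4 N
final -7 -3 W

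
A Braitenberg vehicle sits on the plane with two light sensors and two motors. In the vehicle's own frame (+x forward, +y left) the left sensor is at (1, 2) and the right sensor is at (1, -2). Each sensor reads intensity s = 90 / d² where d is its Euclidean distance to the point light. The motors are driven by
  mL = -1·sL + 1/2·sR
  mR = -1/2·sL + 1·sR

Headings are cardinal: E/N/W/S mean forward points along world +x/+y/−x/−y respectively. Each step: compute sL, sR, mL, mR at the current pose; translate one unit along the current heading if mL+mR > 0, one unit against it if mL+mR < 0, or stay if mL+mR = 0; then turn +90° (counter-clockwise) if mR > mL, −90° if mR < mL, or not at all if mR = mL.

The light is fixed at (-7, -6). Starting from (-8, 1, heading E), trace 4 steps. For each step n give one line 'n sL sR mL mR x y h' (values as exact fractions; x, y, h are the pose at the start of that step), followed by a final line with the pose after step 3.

n=0: pose=(-8,1,E); sL=10/9, sR=18/5; mL=31/45, mR=137/45; mL+mR=56/15 → advance +1; mR−mL=106/45 → turn +1·90°
n=1: pose=(-7,1,N); sL=45/34, sR=45/34; mL=-45/68, mR=45/68; mL+mR=0 → advance +0; mR−mL=45/34 → turn +1·90°
n=2: pose=(-7,1,W); sL=45/13, sR=45/41; mL=-3105/1066, mR=-675/1066; mL+mR=-1890/533 → advance -1; mR−mL=1215/533 → turn +1·90°
n=3: pose=(-6,1,S); sL=2, sR=90/37; mL=-29/37, mR=53/37; mL+mR=24/37 → advance +1; mR−mL=82/37 → turn +1·90°

0 10/9 18/5 31/45 137/45 -8 1 E
1 45/34 45/34 -45/68 45/68 -7 1 N
2 45/13 45/41 -3105/1066 -675/1066 -7 1 W
3 2 90/37 -29/37 53/37 -6 1 S
final -6 0 E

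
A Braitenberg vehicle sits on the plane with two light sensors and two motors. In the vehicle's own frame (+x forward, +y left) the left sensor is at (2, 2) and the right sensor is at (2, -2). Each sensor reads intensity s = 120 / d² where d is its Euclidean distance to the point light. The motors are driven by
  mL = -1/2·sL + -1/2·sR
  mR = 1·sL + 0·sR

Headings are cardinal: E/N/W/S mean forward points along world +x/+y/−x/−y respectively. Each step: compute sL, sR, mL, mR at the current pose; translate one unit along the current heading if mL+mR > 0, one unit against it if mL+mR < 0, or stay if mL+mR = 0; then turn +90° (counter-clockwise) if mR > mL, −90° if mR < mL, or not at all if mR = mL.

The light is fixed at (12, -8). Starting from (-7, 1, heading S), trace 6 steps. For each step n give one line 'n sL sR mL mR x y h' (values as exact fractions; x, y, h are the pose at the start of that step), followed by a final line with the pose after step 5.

n=0: pose=(-7,1,S); sL=60/169, sR=12/49; mL=-2484/8281, mR=60/169; mL+mR=456/8281 → advance +1; mR−mL=5424/8281 → turn +1·90°
n=1: pose=(-7,0,E); sL=120/389, sR=24/65; mL=-8568/25285, mR=120/389; mL+mR=-768/25285 → advance -1; mR−mL=16368/25285 → turn +1·90°
n=2: pose=(-8,0,N); sL=15/73, sR=15/53; mL=-945/3869, mR=15/73; mL+mR=-150/3869 → advance -1; mR−mL=1740/3869 → turn +1·90°
n=3: pose=(-8,-1,W); sL=120/509, sR=24/113; mL=-12888/57517, mR=120/509; mL+mR=672/57517 → advance +1; mR−mL=26448/57517 → turn +1·90°
n=4: pose=(-9,-1,S); sL=60/193, sR=60/277; mL=-14100/53461, mR=60/193; mL+mR=2520/53461 → advance +1; mR−mL=30720/53461 → turn +1·90°
n=5: pose=(-9,-2,E); sL=24/85, sR=120/377; mL=-9624/32045, mR=24/85; mL+mR=-576/32045 → advance -1; mR−mL=18672/32045 → turn +1·90°

0 60/169 12/49 -2484/8281 60/169 -7 1 S
1 120/389 24/65 -8568/25285 120/389 -7 0 E
2 15/73 15/53 -945/3869 15/73 -8 0 N
3 120/509 24/113 -12888/57517 120/509 -8 -1 W
4 60/193 60/277 -14100/53461 60/193 -9 -1 S
5 24/85 120/377 -9624/32045 24/85 -9 -2 E
final -10 -2 N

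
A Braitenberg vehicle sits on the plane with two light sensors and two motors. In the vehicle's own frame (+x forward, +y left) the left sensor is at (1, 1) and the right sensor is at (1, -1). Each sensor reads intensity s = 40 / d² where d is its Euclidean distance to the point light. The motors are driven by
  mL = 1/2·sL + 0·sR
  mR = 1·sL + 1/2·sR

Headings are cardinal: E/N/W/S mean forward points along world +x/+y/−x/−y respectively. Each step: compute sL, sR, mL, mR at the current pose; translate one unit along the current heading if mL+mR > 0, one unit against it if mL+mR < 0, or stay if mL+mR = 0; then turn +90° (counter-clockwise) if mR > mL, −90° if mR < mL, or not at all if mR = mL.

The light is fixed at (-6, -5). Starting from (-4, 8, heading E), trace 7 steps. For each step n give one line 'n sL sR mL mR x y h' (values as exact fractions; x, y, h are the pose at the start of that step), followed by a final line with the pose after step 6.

n=0: pose=(-4,8,E); sL=8/41, sR=40/153; mL=4/41, mR=2044/6273; mL+mR=2656/6273 → advance +1; mR−mL=1432/6273 → turn +1·90°
n=1: pose=(-3,8,N); sL=1/5, sR=10/53; mL=1/10, mR=78/265; mL+mR=209/530 → advance +1; mR−mL=103/530 → turn +1·90°
n=2: pose=(-3,9,W); sL=40/173, sR=40/229; mL=20/173, mR=12620/39617; mL+mR=17200/39617 → advance +1; mR−mL=8040/39617 → turn +1·90°
n=3: pose=(-4,9,S); sL=20/89, sR=4/17; mL=10/89, mR=518/1513; mL+mR=688/1513 → advance +1; mR−mL=348/1513 → turn +1·90°
n=4: pose=(-4,8,E); sL=8/41, sR=40/153; mL=4/41, mR=2044/6273; mL+mR=2656/6273 → advance +1; mR−mL=1432/6273 → turn +1·90°
n=5: pose=(-3,8,N); sL=1/5, sR=10/53; mL=1/10, mR=78/265; mL+mR=209/530 → advance +1; mR−mL=103/530 → turn +1·90°
n=6: pose=(-3,9,W); sL=40/173, sR=40/229; mL=20/173, mR=12620/39617; mL+mR=17200/39617 → advance +1; mR−mL=8040/39617 → turn +1·90°

0 8/41 40/153 4/41 2044/6273 -4 8 E
1 1/5 10/53 1/10 78/265 -3 8 N
2 40/173 40/229 20/173 12620/39617 -3 9 W
3 20/89 4/17 10/89 518/1513 -4 9 S
4 8/41 40/153 4/41 2044/6273 -4 8 E
5 1/5 10/53 1/10 78/265 -3 8 N
6 40/173 40/229 20/173 12620/39617 -3 9 W
final -4 9 S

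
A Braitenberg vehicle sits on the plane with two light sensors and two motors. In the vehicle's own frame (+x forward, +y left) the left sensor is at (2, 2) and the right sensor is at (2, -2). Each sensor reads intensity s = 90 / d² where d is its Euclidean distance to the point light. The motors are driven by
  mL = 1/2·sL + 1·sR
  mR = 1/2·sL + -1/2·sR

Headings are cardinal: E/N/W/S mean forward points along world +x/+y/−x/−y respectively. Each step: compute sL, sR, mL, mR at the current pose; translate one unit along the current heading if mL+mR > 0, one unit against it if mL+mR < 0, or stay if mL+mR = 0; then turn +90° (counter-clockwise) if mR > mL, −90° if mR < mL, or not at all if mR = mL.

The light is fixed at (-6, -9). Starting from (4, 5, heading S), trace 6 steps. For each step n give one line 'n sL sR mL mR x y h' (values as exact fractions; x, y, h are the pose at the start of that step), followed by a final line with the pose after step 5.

0 5/16 45/104 245/416 -25/416 4 5 S
1 18/37 90/289 5931/10693 936/10693 4 4 W
2 45/137 45/173 20115/47402 810/23701 3 4 N
3 90/377 18/53 9171/19981 -1008/19981 3 5 E
4 5/16 45/104 245/416 -25/416 4 5 S
5 18/37 90/289 5931/10693 936/10693 4 4 W
final 3 4 N

n=0: pose=(4,5,S); sL=5/16, sR=45/104; mL=245/416, mR=-25/416; mL+mR=55/104 → advance +1; mR−mL=-135/208 → turn -1·90°
n=1: pose=(4,4,W); sL=18/37, sR=90/289; mL=5931/10693, mR=936/10693; mL+mR=6867/10693 → advance +1; mR−mL=-135/289 → turn -1·90°
n=2: pose=(3,4,N); sL=45/137, sR=45/173; mL=20115/47402, mR=810/23701; mL+mR=21735/47402 → advance +1; mR−mL=-135/346 → turn -1·90°
n=3: pose=(3,5,E); sL=90/377, sR=18/53; mL=9171/19981, mR=-1008/19981; mL+mR=8163/19981 → advance +1; mR−mL=-27/53 → turn -1·90°
n=4: pose=(4,5,S); sL=5/16, sR=45/104; mL=245/416, mR=-25/416; mL+mR=55/104 → advance +1; mR−mL=-135/208 → turn -1·90°
n=5: pose=(4,4,W); sL=18/37, sR=90/289; mL=5931/10693, mR=936/10693; mL+mR=6867/10693 → advance +1; mR−mL=-135/289 → turn -1·90°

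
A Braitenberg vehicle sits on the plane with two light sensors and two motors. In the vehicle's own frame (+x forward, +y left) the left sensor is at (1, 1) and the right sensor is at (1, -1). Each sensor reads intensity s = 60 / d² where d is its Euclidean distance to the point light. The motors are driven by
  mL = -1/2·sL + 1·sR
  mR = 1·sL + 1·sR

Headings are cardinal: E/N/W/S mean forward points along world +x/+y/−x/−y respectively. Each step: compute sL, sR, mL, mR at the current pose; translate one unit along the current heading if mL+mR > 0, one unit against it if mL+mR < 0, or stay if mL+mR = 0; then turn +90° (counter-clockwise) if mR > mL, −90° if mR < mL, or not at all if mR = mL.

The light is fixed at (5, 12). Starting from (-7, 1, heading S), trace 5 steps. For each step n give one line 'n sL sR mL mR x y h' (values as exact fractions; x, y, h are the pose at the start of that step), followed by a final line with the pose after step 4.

0 12/53 60/313 1302/16589 6936/16589 -7 1 S
1 30/121 6/29 291/3509 1596/3509 -7 0 E
2 12/53 60/221 1854/11713 5832/11713 -6 0 N
3 5/24 15/61 415/2928 665/1464 -6 1 W
4 12/53 60/313 1302/16589 6936/16589 -7 1 S
final -7 0 E

n=0: pose=(-7,1,S); sL=12/53, sR=60/313; mL=1302/16589, mR=6936/16589; mL+mR=8238/16589 → advance +1; mR−mL=18/53 → turn +1·90°
n=1: pose=(-7,0,E); sL=30/121, sR=6/29; mL=291/3509, mR=1596/3509; mL+mR=1887/3509 → advance +1; mR−mL=45/121 → turn +1·90°
n=2: pose=(-6,0,N); sL=12/53, sR=60/221; mL=1854/11713, mR=5832/11713; mL+mR=7686/11713 → advance +1; mR−mL=18/53 → turn +1·90°
n=3: pose=(-6,1,W); sL=5/24, sR=15/61; mL=415/2928, mR=665/1464; mL+mR=1745/2928 → advance +1; mR−mL=5/16 → turn +1·90°
n=4: pose=(-7,1,S); sL=12/53, sR=60/313; mL=1302/16589, mR=6936/16589; mL+mR=8238/16589 → advance +1; mR−mL=18/53 → turn +1·90°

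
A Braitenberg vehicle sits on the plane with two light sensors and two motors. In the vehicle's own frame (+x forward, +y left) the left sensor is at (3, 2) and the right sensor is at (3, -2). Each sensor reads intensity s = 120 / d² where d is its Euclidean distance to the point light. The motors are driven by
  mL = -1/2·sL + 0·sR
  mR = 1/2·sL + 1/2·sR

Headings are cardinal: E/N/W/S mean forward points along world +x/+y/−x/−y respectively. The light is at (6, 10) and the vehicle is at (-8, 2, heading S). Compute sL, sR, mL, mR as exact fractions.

24/53 120/377 -12/53 7704/19981

left sensor world pos  = (-6, -1); dL² = 265
right sensor world pos = (-10, -1); dR² = 377
sL = 120/265 = 24/53
sR = 120/377 = 120/377
mL = -1/2·sL + 0·sR = -12/53
mR = 1/2·sL + 1/2·sR = 7704/19981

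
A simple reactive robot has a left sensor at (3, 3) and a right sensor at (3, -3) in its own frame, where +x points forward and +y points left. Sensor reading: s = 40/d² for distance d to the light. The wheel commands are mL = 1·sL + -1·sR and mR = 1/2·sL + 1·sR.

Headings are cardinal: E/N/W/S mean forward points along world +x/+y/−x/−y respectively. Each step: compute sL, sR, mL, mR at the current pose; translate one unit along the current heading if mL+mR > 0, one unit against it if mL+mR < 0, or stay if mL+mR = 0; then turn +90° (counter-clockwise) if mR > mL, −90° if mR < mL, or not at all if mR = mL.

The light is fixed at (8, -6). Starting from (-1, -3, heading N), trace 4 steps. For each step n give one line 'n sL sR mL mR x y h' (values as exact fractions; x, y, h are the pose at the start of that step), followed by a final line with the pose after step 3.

n=0: pose=(-1,-3,N); sL=2/9, sR=5/9; mL=-1/3, mR=2/3; mL+mR=1/3 → advance +1; mR−mL=1 → turn +1·90°
n=1: pose=(-1,-2,W); sL=8/29, sR=40/193; mL=384/5597, mR=1932/5597; mL+mR=12/29 → advance +1; mR−mL=1548/5597 → turn +1·90°
n=2: pose=(-2,-2,S); sL=4/5, sR=4/17; mL=48/85, mR=54/85; mL+mR=6/5 → advance +1; mR−mL=6/85 → turn +1·90°
n=3: pose=(-2,-3,E); sL=8/17, sR=40/49; mL=-288/833, mR=876/833; mL+mR=12/17 → advance +1; mR−mL=1164/833 → turn +1·90°

0 2/9 5/9 -1/3 2/3 -1 -3 N
1 8/29 40/193 384/5597 1932/5597 -1 -2 W
2 4/5 4/17 48/85 54/85 -2 -2 S
3 8/17 40/49 -288/833 876/833 -2 -3 E
final -1 -3 N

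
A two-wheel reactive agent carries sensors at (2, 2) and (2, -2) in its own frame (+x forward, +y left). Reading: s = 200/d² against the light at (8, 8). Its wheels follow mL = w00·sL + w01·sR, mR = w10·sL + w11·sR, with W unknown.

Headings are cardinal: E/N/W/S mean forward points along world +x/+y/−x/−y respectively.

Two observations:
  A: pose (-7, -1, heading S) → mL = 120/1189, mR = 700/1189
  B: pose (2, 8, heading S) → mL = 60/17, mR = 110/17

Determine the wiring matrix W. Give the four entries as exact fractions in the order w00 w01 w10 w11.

obs A: pose=(-7,-1,S) → sL=20/29, sR=20/41, mL=120/1189, mR=700/1189
obs B: pose=(2,8,S) → sL=10, sR=50/17, mL=60/17, mR=110/17
sensor matrix S = [[20/29, 20/41], [10, 50/17]]; det S = -57600/20213
solve [mL_A; mL_B] = S·[w00; w01] and [mR_A; mR_B] = S·[w10; w11]:
  w00 = 1/2, w01 = -1/2, w10 = 1/2, w11 = 1/2

1/2 -1/2 1/2 1/2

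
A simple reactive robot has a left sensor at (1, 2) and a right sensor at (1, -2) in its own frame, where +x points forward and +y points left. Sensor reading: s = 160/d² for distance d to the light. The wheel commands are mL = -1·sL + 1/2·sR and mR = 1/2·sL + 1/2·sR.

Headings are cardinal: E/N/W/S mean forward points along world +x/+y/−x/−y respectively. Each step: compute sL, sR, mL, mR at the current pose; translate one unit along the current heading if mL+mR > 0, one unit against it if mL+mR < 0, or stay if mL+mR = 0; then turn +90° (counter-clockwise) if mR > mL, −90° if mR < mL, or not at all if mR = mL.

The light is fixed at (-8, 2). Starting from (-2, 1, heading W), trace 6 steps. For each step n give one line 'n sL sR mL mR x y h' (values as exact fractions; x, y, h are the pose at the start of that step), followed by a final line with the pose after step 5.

0 80/17 80/13 -360/221 1200/221 -2 1 W
1 160/53 160/13 2160/689 5280/689 -3 1 S
2 40/9 40/13 -340/117 440/117 -3 0 E
3 160/17 32/13 -1808/221 1312/221 -2 0 N
4 16/5 80/13 -8/65 304/65 -2 -1 W
5 32/13 32/5 48/65 288/65 -3 -1 S
final -3 -2 E

n=0: pose=(-2,1,W); sL=80/17, sR=80/13; mL=-360/221, mR=1200/221; mL+mR=840/221 → advance +1; mR−mL=120/17 → turn +1·90°
n=1: pose=(-3,1,S); sL=160/53, sR=160/13; mL=2160/689, mR=5280/689; mL+mR=7440/689 → advance +1; mR−mL=240/53 → turn +1·90°
n=2: pose=(-3,0,E); sL=40/9, sR=40/13; mL=-340/117, mR=440/117; mL+mR=100/117 → advance +1; mR−mL=20/3 → turn +1·90°
n=3: pose=(-2,0,N); sL=160/17, sR=32/13; mL=-1808/221, mR=1312/221; mL+mR=-496/221 → advance -1; mR−mL=240/17 → turn +1·90°
n=4: pose=(-2,-1,W); sL=16/5, sR=80/13; mL=-8/65, mR=304/65; mL+mR=296/65 → advance +1; mR−mL=24/5 → turn +1·90°
n=5: pose=(-3,-1,S); sL=32/13, sR=32/5; mL=48/65, mR=288/65; mL+mR=336/65 → advance +1; mR−mL=48/13 → turn +1·90°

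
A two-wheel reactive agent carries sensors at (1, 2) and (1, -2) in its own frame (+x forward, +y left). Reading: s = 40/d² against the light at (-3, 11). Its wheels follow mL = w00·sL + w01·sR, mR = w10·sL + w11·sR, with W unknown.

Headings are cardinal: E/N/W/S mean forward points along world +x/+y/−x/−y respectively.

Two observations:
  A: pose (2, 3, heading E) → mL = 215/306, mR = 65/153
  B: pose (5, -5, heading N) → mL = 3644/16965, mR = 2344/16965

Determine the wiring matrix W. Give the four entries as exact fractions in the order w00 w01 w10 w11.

obs A: pose=(2,3,E) → sL=5/9, sR=5/17, mL=215/306, mR=65/153
obs B: pose=(5,-5,N) → sL=40/261, sR=8/65, mL=3644/16965, mR=2344/16965
sensor matrix S = [[5/9, 5/17], [40/261, 8/65]]; det S = 448/19227
solve [mL_A; mL_B] = S·[w00; w01] and [mR_A; mR_B] = S·[w10; w11]:
  w00 = 1, w01 = 1/2, w10 = 1/2, w11 = 1/2

1 1/2 1/2 1/2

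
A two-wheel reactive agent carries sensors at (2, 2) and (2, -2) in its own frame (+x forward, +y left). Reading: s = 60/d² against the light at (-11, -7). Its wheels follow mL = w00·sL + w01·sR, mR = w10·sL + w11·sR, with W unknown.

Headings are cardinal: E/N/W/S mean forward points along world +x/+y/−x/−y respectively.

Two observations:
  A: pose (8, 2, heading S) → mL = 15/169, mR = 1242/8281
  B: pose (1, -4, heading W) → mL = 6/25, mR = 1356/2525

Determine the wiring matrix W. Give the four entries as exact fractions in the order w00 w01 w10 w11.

0 1/2 1/2 1/2

obs A: pose=(8,2,S) → sL=6/49, sR=30/169, mL=15/169, mR=1242/8281
obs B: pose=(1,-4,W) → sL=60/101, sR=12/25, mL=6/25, mR=1356/2525
sensor matrix S = [[6/49, 30/169], [60/101, 12/25]]; det S = -976032/20909525
solve [mL_A; mL_B] = S·[w00; w01] and [mR_A; mR_B] = S·[w10; w11]:
  w00 = 0, w01 = 1/2, w10 = 1/2, w11 = 1/2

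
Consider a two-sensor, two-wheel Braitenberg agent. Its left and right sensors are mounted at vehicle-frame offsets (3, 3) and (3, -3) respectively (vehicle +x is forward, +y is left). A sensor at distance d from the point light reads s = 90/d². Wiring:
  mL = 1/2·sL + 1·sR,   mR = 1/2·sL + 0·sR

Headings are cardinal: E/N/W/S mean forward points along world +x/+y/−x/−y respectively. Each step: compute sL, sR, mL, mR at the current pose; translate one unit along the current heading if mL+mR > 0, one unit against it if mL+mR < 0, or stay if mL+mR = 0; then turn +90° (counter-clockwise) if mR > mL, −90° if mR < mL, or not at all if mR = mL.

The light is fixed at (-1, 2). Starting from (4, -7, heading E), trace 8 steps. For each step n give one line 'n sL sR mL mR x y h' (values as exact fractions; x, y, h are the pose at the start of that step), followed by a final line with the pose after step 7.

0 9/10 45/104 459/520 9/20 4 -7 E
1 2/5 10/17 67/85 1/5 5 -7 S
2 45/89 45/29 9315/5162 45/178 5 -8 W
3 90/53 90/113 9855/5989 45/53 4 -8 N
4 9/10 45/104 459/520 9/20 4 -7 E
5 2/5 10/17 67/85 1/5 5 -7 S
6 45/89 45/29 9315/5162 45/178 5 -8 W
7 90/53 90/113 9855/5989 45/53 4 -8 N
final 4 -7 E

n=0: pose=(4,-7,E); sL=9/10, sR=45/104; mL=459/520, mR=9/20; mL+mR=693/520 → advance +1; mR−mL=-45/104 → turn -1·90°
n=1: pose=(5,-7,S); sL=2/5, sR=10/17; mL=67/85, mR=1/5; mL+mR=84/85 → advance +1; mR−mL=-10/17 → turn -1·90°
n=2: pose=(5,-8,W); sL=45/89, sR=45/29; mL=9315/5162, mR=45/178; mL+mR=5310/2581 → advance +1; mR−mL=-45/29 → turn -1·90°
n=3: pose=(4,-8,N); sL=90/53, sR=90/113; mL=9855/5989, mR=45/53; mL+mR=14940/5989 → advance +1; mR−mL=-90/113 → turn -1·90°
n=4: pose=(4,-7,E); sL=9/10, sR=45/104; mL=459/520, mR=9/20; mL+mR=693/520 → advance +1; mR−mL=-45/104 → turn -1·90°
n=5: pose=(5,-7,S); sL=2/5, sR=10/17; mL=67/85, mR=1/5; mL+mR=84/85 → advance +1; mR−mL=-10/17 → turn -1·90°
n=6: pose=(5,-8,W); sL=45/89, sR=45/29; mL=9315/5162, mR=45/178; mL+mR=5310/2581 → advance +1; mR−mL=-45/29 → turn -1·90°
n=7: pose=(4,-8,N); sL=90/53, sR=90/113; mL=9855/5989, mR=45/53; mL+mR=14940/5989 → advance +1; mR−mL=-90/113 → turn -1·90°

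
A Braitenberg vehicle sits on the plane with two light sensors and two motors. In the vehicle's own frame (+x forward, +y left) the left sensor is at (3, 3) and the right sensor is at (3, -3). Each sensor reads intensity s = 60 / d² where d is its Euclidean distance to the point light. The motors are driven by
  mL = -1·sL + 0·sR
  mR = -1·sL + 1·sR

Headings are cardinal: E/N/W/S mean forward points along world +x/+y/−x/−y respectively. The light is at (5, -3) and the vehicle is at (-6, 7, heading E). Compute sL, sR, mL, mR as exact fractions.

60/233 60/113 -60/233 7200/26329

left sensor world pos  = (-3, 10); dL² = 233
right sensor world pos = (-3, 4); dR² = 113
sL = 60/233 = 60/233
sR = 60/113 = 60/113
mL = -1·sL + 0·sR = -60/233
mR = -1·sL + 1·sR = 7200/26329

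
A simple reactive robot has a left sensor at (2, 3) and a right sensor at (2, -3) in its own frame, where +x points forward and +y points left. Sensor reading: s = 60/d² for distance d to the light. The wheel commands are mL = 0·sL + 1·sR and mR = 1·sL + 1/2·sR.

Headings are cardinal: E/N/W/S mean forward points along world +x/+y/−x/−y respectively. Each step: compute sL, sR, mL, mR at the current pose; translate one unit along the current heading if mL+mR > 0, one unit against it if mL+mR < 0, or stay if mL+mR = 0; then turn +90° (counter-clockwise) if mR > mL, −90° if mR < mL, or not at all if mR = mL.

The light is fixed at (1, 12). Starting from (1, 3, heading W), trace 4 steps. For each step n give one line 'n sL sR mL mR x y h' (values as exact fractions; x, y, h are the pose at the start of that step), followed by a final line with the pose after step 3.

n=0: pose=(1,3,W); sL=15/37, sR=3/2; mL=3/2, mR=171/148; mL+mR=393/148 → advance +1; mR−mL=-51/148 → turn -1·90°
n=1: pose=(0,3,N); sL=12/13, sR=60/53; mL=60/53, mR=1026/689; mL+mR=1806/689 → advance +1; mR−mL=246/689 → turn +1·90°
n=2: pose=(0,4,W); sL=6/13, sR=30/17; mL=30/17, mR=297/221; mL+mR=687/221 → advance +1; mR−mL=-93/221 → turn -1·90°
n=3: pose=(-1,4,N); sL=60/61, sR=60/37; mL=60/37, mR=4050/2257; mL+mR=7710/2257 → advance +1; mR−mL=390/2257 → turn +1·90°

0 15/37 3/2 3/2 171/148 1 3 W
1 12/13 60/53 60/53 1026/689 0 3 N
2 6/13 30/17 30/17 297/221 0 4 W
3 60/61 60/37 60/37 4050/2257 -1 4 N
final -1 5 W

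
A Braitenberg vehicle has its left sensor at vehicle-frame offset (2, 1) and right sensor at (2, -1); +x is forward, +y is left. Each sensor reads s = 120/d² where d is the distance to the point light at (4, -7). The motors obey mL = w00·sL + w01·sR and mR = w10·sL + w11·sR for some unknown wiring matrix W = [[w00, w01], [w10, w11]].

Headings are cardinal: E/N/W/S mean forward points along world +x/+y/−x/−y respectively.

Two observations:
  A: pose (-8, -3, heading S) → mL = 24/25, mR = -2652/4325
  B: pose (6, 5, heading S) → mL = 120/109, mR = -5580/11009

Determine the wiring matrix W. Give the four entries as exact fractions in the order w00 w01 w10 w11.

1 0 -1 1/2

obs A: pose=(-8,-3,S) → sL=24/25, sR=120/173, mL=24/25, mR=-2652/4325
obs B: pose=(6,5,S) → sL=120/109, sR=120/101, mL=120/109, mR=-5580/11009
sensor matrix S = [[24/25, 120/173], [120/109, 120/101]]; det S = 3589632/9522785
solve [mL_A; mL_B] = S·[w00; w01] and [mR_A; mR_B] = S·[w10; w11]:
  w00 = 1, w01 = 0, w10 = -1, w11 = 1/2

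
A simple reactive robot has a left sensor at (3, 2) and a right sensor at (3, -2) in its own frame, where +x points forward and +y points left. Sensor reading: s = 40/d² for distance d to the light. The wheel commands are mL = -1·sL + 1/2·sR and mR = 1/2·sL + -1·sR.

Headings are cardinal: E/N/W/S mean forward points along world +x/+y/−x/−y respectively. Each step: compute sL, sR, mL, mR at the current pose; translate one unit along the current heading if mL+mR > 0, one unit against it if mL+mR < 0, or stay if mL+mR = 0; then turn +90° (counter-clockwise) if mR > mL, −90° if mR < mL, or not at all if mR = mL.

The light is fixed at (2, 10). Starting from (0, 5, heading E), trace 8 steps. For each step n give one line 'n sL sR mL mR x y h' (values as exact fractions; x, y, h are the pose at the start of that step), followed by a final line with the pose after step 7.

0 4 4/5 -18/5 6/5 0 5 E
1 40/29 8 76/29 -212/29 -1 5 N
2 5/2 5/8 -35/16 5/8 -1 4 E
3 8/9 40/13 76/117 -308/117 -2 4 N
4 20/13 20/41 -690/533 150/533 -2 3 E
5 8/13 8/5 12/65 -84/65 -3 3 N
6 1 5/13 -21/26 3/26 -3 2 E
7 40/89 40/41 140/3649 -2740/3649 -4 2 N
final -4 1 E

n=0: pose=(0,5,E); sL=4, sR=4/5; mL=-18/5, mR=6/5; mL+mR=-12/5 → advance -1; mR−mL=24/5 → turn +1·90°
n=1: pose=(-1,5,N); sL=40/29, sR=8; mL=76/29, mR=-212/29; mL+mR=-136/29 → advance -1; mR−mL=-288/29 → turn -1·90°
n=2: pose=(-1,4,E); sL=5/2, sR=5/8; mL=-35/16, mR=5/8; mL+mR=-25/16 → advance -1; mR−mL=45/16 → turn +1·90°
n=3: pose=(-2,4,N); sL=8/9, sR=40/13; mL=76/117, mR=-308/117; mL+mR=-232/117 → advance -1; mR−mL=-128/39 → turn -1·90°
n=4: pose=(-2,3,E); sL=20/13, sR=20/41; mL=-690/533, mR=150/533; mL+mR=-540/533 → advance -1; mR−mL=840/533 → turn +1·90°
n=5: pose=(-3,3,N); sL=8/13, sR=8/5; mL=12/65, mR=-84/65; mL+mR=-72/65 → advance -1; mR−mL=-96/65 → turn -1·90°
n=6: pose=(-3,2,E); sL=1, sR=5/13; mL=-21/26, mR=3/26; mL+mR=-9/13 → advance -1; mR−mL=12/13 → turn +1·90°
n=7: pose=(-4,2,N); sL=40/89, sR=40/41; mL=140/3649, mR=-2740/3649; mL+mR=-2600/3649 → advance -1; mR−mL=-2880/3649 → turn -1·90°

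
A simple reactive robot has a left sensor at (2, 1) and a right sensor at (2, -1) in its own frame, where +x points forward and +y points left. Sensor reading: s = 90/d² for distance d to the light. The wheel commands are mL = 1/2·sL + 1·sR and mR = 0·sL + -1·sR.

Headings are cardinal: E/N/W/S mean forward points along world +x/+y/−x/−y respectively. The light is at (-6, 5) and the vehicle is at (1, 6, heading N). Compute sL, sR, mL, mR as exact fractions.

left sensor world pos  = (0, 8); dL² = 45
right sensor world pos = (2, 8); dR² = 73
sL = 90/45 = 2
sR = 90/73 = 90/73
mL = 1/2·sL + 1·sR = 163/73
mR = 0·sL + -1·sR = -90/73

2 90/73 163/73 -90/73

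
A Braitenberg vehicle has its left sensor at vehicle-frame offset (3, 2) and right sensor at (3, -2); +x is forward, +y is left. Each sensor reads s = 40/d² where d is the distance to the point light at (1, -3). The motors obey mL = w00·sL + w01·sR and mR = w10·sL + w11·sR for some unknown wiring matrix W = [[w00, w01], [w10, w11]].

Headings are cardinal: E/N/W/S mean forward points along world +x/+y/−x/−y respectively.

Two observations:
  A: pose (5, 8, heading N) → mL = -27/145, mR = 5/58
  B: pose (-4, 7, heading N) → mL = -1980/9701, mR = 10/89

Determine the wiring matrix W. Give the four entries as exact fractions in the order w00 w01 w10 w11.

-1/2 -1/2 0 1/2

obs A: pose=(5,8,N) → sL=1/5, sR=5/29, mL=-27/145, mR=5/58
obs B: pose=(-4,7,N) → sL=20/109, sR=20/89, mL=-1980/9701, mR=10/89
sensor matrix S = [[1/5, 5/29], [20/109, 20/89]]; det S = 3744/281329
solve [mL_A; mL_B] = S·[w00; w01] and [mR_A; mR_B] = S·[w10; w11]:
  w00 = -1/2, w01 = -1/2, w10 = 0, w11 = 1/2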